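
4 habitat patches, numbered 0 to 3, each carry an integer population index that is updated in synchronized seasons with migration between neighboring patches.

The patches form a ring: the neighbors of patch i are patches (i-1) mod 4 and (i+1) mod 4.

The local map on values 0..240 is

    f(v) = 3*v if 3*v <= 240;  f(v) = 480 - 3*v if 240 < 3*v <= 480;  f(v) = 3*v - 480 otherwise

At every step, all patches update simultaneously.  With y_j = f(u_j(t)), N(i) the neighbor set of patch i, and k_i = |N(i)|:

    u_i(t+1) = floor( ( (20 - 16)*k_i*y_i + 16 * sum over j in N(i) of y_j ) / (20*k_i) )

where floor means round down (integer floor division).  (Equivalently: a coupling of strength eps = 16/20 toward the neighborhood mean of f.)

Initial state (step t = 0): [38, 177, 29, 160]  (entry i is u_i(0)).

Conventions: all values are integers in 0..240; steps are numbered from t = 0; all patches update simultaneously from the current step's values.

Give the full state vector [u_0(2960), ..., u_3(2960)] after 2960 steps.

Simulating step by step:
t=0: [38, 177, 29, 160]
t=1: [43, 90, 37, 80]
t=2: [205, 138, 202, 144]
t=3: [72, 117, 70, 114]
t=4: [150, 196, 148, 198]
t=5: [94, 48, 96, 49]
t=6: [156, 184, 154, 185]
t=7: [61, 26, 62, 27]
t=8: [100, 163, 100, 163]
t=9: [43, 145, 43, 145]
t=10: [61, 112, 61, 112]
t=11: [151, 175, 151, 175]
t=12: [41, 30, 41, 30]
t=13: [96, 116, 96, 116]
t=14: [144, 180, 144, 180]
t=15: [57, 50, 57, 50]
t=16: [154, 166, 154, 166]
t=17: [18, 18, 18, 18]
t=18: [54, 54, 54, 54]
t=19: [162, 162, 162, 162]
t=20: [6, 6, 6, 6]
t=21: [18, 18, 18, 18]

Answer: [6, 6, 6, 6]
Key observation: The state at step 17, [18, 18, 18, 18], reappears at step 21: the system is in a cycle of period 4 from step 17 on.  Therefore the state at step 2960 equals the state at step 17 + ((2960 - 17) mod 4) = 20, which is [6, 6, 6, 6].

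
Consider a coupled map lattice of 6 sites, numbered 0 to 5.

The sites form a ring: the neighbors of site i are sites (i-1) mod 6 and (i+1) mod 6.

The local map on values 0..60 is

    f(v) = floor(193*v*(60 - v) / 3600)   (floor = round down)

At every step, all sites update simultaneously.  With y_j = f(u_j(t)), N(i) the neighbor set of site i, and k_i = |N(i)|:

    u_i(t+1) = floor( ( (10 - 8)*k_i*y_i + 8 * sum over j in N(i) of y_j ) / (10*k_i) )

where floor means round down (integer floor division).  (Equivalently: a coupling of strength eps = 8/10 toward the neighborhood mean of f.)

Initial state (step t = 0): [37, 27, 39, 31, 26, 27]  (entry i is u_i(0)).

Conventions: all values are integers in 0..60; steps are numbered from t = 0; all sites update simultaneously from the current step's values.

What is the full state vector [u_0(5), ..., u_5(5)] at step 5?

Simulating step by step:
t=0: [37, 27, 39, 31, 26, 27]
t=1: [46, 44, 46, 45, 47, 46]
t=2: [35, 34, 36, 33, 34, 33]
t=3: [46, 46, 46, 46, 47, 46]
t=4: [34, 34, 34, 33, 33, 33]
t=5: [47, 47, 47, 47, 47, 47]

Answer: [47, 47, 47, 47, 47, 47]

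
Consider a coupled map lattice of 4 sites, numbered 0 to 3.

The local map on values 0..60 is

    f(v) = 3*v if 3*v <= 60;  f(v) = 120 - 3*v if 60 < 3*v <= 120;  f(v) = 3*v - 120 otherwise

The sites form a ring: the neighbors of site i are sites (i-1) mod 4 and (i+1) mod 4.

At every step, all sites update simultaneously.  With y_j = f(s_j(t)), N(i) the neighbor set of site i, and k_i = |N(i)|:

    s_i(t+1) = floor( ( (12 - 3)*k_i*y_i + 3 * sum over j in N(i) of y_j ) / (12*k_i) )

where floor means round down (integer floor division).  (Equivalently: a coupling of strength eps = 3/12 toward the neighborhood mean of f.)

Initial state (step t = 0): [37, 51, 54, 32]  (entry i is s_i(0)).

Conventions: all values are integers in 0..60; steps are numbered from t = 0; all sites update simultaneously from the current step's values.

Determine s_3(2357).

Simulating step by step:
t=0: [37, 51, 54, 32]
t=1: [13, 31, 38, 24]
t=2: [38, 25, 13, 41]
t=3: [10, 39, 35, 7]
t=4: [25, 7, 14, 21]
t=5: [43, 26, 41, 53]
t=6: [16, 33, 12, 30]
t=7: [42, 26, 33, 33]
t=8: [12, 34, 23, 19]
t=9: [36, 24, 47, 53]
t=10: [19, 40, 26, 33]
t=11: [45, 12, 34, 28]
t=12: [20, 31, 22, 31]
t=13: [51, 34, 47, 34]
t=14: [29, 20, 20, 20]
t=15: [39, 56, 60, 56]
t=16: [14, 43, 57, 43]
t=17: [33, 18, 40, 18]
t=18: [29, 43, 13, 43]
t=19: [27, 15, 31, 15]
t=20: [40, 42, 31, 42]
t=21: [1, 7, 21, 7]
t=22: [7, 23, 48, 23]
t=23: [28, 43, 30, 43]
t=24: [29, 15, 24, 15]
t=25: [36, 43, 47, 43]
t=26: [11, 10, 18, 10]
t=27: [32, 33, 48, 33]
t=28: [23, 21, 23, 21]
t=29: [52, 55, 52, 55]
t=30: [38, 42, 38, 42]
t=31: [6, 6, 6, 6]
t=32: [18, 18, 18, 18]
t=33: [54, 54, 54, 54]
t=34: [42, 42, 42, 42]
t=35: [6, 6, 6, 6]

Answer: s_3(2357) = 54
Key observation: The state at step 31, [6, 6, 6, 6], reappears at step 35: the system is in a cycle of period 4 from step 31 on.  Therefore the state at step 2357 equals the state at step 31 + ((2357 - 31) mod 4) = 33, which is [54, 54, 54, 54].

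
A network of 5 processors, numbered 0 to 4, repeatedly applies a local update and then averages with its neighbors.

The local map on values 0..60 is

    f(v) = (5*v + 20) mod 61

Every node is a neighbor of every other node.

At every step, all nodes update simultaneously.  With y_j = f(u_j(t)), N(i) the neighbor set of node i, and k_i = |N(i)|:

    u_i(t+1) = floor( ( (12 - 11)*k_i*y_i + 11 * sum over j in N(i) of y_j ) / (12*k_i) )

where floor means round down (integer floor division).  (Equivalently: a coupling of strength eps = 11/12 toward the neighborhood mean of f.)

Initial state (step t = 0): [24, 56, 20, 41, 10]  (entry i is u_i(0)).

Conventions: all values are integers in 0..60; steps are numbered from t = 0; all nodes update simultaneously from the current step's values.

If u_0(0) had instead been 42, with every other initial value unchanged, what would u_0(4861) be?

Simulating step by step:
t=0: [42, 56, 20, 41, 10]
t=1: [41, 40, 40, 42, 47]
t=2: [33, 34, 34, 33, 38]
t=3: [10, 9, 9, 10, 6]
t=4: [16, 16, 16, 16, 10]
t=5: [32, 32, 32, 32, 36]
t=6: [48, 48, 48, 48, 54]
t=7: [22, 22, 22, 22, 18]
t=8: [17, 17, 17, 17, 11]
t=9: [37, 37, 37, 37, 41]
t=10: [26, 26, 26, 26, 23]
t=11: [24, 24, 24, 24, 26]
t=12: [20, 20, 20, 20, 18]
t=13: [56, 56, 56, 56, 58]
t=14: [44, 44, 44, 44, 51]
t=15: [51, 51, 51, 51, 54]
t=16: [34, 34, 34, 34, 32]
t=17: [18, 18, 18, 18, 11]
t=18: [40, 40, 40, 40, 46]
t=19: [29, 29, 29, 29, 34]
t=20: [34, 34, 34, 34, 40]
t=21: [13, 13, 13, 13, 9]
t=22: [19, 19, 19, 19, 22]
t=23: [43, 43, 43, 43, 50]
t=24: [46, 46, 46, 46, 49]
t=25: [9, 9, 9, 9, 7]
t=26: [15, 15, 15, 15, 8]
t=27: [39, 39, 39, 39, 36]
t=28: [28, 28, 28, 28, 30]
t=29: [40, 40, 40, 40, 38]
t=30: [34, 34, 34, 34, 36]
t=31: [9, 9, 9, 9, 7]

Answer: u_0(4861) = 9
Key observation: The state at step 25, [9, 9, 9, 9, 7], reappears at step 31: the system is in a cycle of period 6 from step 25 on.  Therefore the state at step 4861 equals the state at step 25 + ((4861 - 25) mod 6) = 25, which is [9, 9, 9, 9, 7].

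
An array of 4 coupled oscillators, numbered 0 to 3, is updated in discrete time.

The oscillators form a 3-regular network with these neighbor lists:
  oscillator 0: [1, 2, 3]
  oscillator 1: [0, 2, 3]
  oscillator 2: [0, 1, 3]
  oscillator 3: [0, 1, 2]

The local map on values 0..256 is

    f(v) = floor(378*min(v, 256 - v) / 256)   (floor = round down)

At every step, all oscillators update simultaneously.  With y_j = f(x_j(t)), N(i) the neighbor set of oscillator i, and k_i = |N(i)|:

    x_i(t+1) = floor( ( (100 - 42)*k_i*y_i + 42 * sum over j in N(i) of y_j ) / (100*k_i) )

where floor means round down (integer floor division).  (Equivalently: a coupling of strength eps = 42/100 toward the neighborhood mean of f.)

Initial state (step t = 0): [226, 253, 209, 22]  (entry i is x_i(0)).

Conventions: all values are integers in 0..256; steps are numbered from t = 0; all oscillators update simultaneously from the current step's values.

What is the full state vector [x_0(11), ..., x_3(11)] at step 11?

Answer: [144, 144, 145, 143]

Derivation:
t=0: [226, 253, 209, 22]
t=1: [40, 22, 51, 34]
t=2: [56, 44, 63, 52]
t=3: [80, 72, 85, 77]
t=4: [116, 111, 119, 114]
t=5: [170, 166, 171, 168]
t=6: [127, 129, 126, 128]
t=7: [187, 187, 186, 188]
t=8: [101, 101, 102, 100]
t=9: [148, 148, 149, 147]
t=10: [158, 158, 157, 159]
t=11: [144, 144, 145, 143]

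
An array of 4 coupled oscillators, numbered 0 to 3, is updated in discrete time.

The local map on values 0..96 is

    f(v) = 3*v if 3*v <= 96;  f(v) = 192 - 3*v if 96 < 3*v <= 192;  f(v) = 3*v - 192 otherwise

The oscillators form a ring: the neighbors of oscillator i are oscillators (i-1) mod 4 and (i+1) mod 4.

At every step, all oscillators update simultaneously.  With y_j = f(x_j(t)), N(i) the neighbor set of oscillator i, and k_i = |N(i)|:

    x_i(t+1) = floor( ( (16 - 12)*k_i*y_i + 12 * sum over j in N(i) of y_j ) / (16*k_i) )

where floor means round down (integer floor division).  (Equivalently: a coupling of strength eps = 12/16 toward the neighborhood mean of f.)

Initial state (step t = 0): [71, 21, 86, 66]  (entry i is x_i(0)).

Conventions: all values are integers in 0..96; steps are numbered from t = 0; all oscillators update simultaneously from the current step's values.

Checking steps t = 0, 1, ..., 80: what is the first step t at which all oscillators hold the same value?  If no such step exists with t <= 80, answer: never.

Answer: never
Key observation: The state at step 31 reappears at step 37 — the system is in a cycle of period 6 from step 31 on.  No step 0..37 is synchronized, and the cycle repeats forever, so no step up to 80 (or ever) has all oscillators equal.

Derivation:
t=0: [71, 21, 86, 66]  (not all equal)
t=1: [31, 48, 42, 34]  (not all equal)
t=2: [75, 71, 68, 82]  (not all equal)
t=3: [36, 22, 31, 30]  (not all equal)
t=4: [79, 82, 81, 88]  (not all equal)
t=5: [58, 49, 60, 54]  (not all equal)
t=6: [32, 22, 31, 18]  (not all equal)
t=7: [69, 87, 68, 84]  (not all equal)
t=8: [52, 27, 51, 25]  (not all equal)
t=9: [67, 48, 68, 46]  (not all equal)
t=10: [40, 19, 41, 21]  (not all equal)
t=11: [63, 67, 62, 68]  (not all equal)
t=12: [8, 5, 9, 6]  (not all equal)
t=13: [18, 22, 19, 23]  (not all equal)
t=14: [64, 58, 64, 58]  (not all equal)
t=15: [13, 4, 13, 4]  (not all equal)
t=16: [18, 32, 18, 32]  (not all equal)
t=17: [85, 64, 85, 64]  (not all equal)
t=18: [15, 47, 15, 47]  (not all equal)
t=19: [49, 46, 49, 46]  (not all equal)
t=20: [51, 47, 51, 47]  (not all equal)
t=21: [48, 42, 48, 42]  (not all equal)
t=22: [61, 52, 61, 52]  (not all equal)
t=23: [29, 15, 29, 15]  (not all equal)
t=24: [55, 76, 55, 76]  (not all equal)
t=25: [33, 29, 33, 29]  (not all equal)
t=26: [88, 91, 88, 91]  (not all equal)
t=27: [78, 74, 78, 74]  (not all equal)
t=28: [33, 39, 33, 39]  (not all equal)
t=29: [79, 88, 79, 88]  (not all equal)
t=30: [65, 51, 65, 51]  (not all equal)
t=31: [30, 12, 30, 12]  (not all equal)
t=32: [49, 76, 49, 76]  (not all equal)
t=33: [38, 42, 38, 42]  (not all equal)
t=34: [69, 75, 69, 75]  (not all equal)
t=35: [28, 19, 28, 19]  (not all equal)
t=36: [63, 77, 63, 77]  (not all equal)
t=37: [30, 12, 30, 12]  (not all equal)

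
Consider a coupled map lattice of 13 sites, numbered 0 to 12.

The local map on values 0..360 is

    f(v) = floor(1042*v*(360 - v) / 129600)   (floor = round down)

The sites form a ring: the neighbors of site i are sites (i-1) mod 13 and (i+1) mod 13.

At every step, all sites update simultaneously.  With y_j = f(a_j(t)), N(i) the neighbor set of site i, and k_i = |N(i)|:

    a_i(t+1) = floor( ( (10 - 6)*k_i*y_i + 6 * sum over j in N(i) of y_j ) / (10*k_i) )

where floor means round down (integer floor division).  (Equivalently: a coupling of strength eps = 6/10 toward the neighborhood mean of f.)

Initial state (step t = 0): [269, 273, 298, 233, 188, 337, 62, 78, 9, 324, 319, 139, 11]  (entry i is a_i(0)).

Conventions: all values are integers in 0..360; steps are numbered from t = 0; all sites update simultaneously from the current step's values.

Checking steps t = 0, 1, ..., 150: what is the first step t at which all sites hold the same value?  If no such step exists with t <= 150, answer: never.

Simulating step by step:
t=0: [269, 273, 298, 233, 188, 337, 62, 78, 9, 324, 319, 139, 11]  (not all equal)
t=1: [144, 179, 187, 216, 193, 146, 130, 122, 90, 76, 143, 138, 144]  (not all equal)
t=2: [253, 257, 257, 255, 253, 250, 241, 223, 199, 202, 225, 248, 248]  (not all equal)
t=3: [217, 213, 212, 214, 217, 222, 231, 244, 253, 252, 241, 229, 221]  (not all equal)
t=4: [248, 250, 251, 250, 248, 244, 237, 227, 220, 221, 229, 239, 245]  (not all equal)
t=5: [223, 221, 220, 221, 223, 227, 234, 241, 245, 244, 239, 232, 226]  (not all equal)
t=6: [244, 246, 246, 246, 244, 241, 236, 230, 227, 228, 232, 237, 242]  (not all equal)
t=7: [227, 225, 225, 225, 227, 230, 235, 239, 241, 240, 237, 233, 229]  (not all equal)
t=8: [242, 243, 244, 243, 242, 239, 236, 232, 230, 231, 234, 237, 240]  (not all equal)
t=9: [229, 228, 227, 228, 229, 232, 235, 237, 239, 238, 236, 234, 231]  (not all equal)
t=10: [240, 241, 241, 241, 240, 238, 236, 234, 232, 233, 235, 237, 239]  (not all equal)
t=11: [231, 230, 230, 230, 231, 233, 235, 236, 237, 237, 235, 234, 232]  (not all equal)
t=12: [239, 239, 240, 239, 238, 237, 236, 235, 234, 234, 235, 237, 238]  (not all equal)
t=13: [232, 231, 231, 232, 233, 234, 235, 236, 236, 236, 235, 234, 233]  (not all equal)
t=14: [238, 238, 238, 238, 237, 236, 236, 235, 235, 235, 236, 236, 237]  (not all equal)
t=15: [233, 233, 233, 233, 234, 234, 235, 235, 236, 235, 235, 234, 234]  (not all equal)
t=16: [237, 237, 237, 237, 237, 236, 236, 235, 235, 235, 236, 236, 237]  (not all equal)
t=17: [234, 234, 234, 234, 234, 234, 235, 235, 236, 235, 235, 234, 234]  (not all equal)
t=18: [237, 237, 237, 237, 237, 236, 236, 235, 235, 235, 236, 236, 237]  (not all equal)

Answer: never
Key observation: The state at step 16 reappears at step 18 — the system is in a cycle of period 2 from step 16 on.  No step 0..18 is synchronized, and the cycle repeats forever, so no step up to 150 (or ever) has all sites equal.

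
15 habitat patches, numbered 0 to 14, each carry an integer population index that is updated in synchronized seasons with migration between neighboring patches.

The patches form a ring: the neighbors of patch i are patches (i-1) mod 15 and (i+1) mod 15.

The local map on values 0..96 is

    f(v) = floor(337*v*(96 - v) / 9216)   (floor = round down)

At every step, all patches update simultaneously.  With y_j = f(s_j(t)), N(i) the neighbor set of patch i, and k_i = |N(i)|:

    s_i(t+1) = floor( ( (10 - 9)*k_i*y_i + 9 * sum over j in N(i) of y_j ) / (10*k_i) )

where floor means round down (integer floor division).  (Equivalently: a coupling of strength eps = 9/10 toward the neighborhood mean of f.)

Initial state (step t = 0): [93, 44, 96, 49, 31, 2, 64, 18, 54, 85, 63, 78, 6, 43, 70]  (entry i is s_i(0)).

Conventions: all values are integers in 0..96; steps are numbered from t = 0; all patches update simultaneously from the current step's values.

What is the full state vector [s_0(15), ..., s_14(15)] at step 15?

Simulating step by step:
t=0: [93, 44, 96, 49, 31, 2, 64, 18, 54, 85, 63, 78, 6, 43, 70]
t=1: [68, 12, 75, 41, 47, 66, 33, 75, 46, 74, 45, 47, 62, 46, 48]
t=2: [60, 60, 58, 71, 77, 79, 65, 77, 60, 81, 72, 80, 83, 80, 77]
t=3: [66, 78, 71, 66, 56, 61, 53, 73, 51, 67, 46, 50, 45, 46, 61]
t=4: [65, 66, 61, 72, 75, 81, 70, 80, 67, 82, 78, 83, 83, 80, 78]
t=5: [62, 75, 68, 67, 53, 59, 47, 66, 46, 59, 41, 44, 42, 45, 58]
t=6: [69, 71, 64, 75, 75, 83, 76, 82, 76, 82, 81, 82, 82, 81, 80]
t=7: [56, 70, 61, 64, 48, 54, 41, 53, 42, 48, 41, 42, 42, 43, 55]
t=8: [74, 78, 70, 80, 78, 82, 82, 82, 83, 82, 82, 82, 82, 82, 82]
t=9: [47, 61, 50, 57, 44, 45, 41, 40, 40, 40, 41, 41, 41, 41, 49]
t=10: [81, 83, 79, 83, 82, 82, 82, 81, 81, 81, 81, 82, 82, 82, 83]
t=11: [39, 45, 40, 44, 40, 41, 42, 42, 44, 44, 42, 42, 41, 40, 42]
t=12: [82, 81, 82, 81, 82, 81, 82, 82, 82, 82, 82, 82, 81, 81, 81]
t=13: [43, 41, 43, 41, 43, 41, 42, 41, 41, 41, 41, 42, 42, 44, 42]
t=14: [82, 82, 82, 82, 82, 82, 82, 82, 82, 82, 82, 82, 82, 82, 82]
t=15: [41, 41, 41, 41, 41, 41, 41, 41, 41, 41, 41, 41, 41, 41, 41]

Answer: [41, 41, 41, 41, 41, 41, 41, 41, 41, 41, 41, 41, 41, 41, 41]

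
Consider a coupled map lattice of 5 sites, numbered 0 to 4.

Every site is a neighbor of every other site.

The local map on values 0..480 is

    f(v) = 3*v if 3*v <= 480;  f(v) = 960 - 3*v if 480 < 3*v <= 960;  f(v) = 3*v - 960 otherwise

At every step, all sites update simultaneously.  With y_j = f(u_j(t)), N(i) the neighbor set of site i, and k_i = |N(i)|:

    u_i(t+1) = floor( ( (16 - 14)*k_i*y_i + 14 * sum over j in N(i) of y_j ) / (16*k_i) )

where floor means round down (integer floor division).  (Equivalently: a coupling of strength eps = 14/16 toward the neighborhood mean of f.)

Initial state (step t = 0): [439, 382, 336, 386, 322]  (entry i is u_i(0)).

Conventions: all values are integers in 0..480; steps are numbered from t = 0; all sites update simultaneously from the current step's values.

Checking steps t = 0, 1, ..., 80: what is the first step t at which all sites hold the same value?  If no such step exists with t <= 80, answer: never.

Simulating step by step:
t=0: [439, 382, 336, 386, 322]  (not all equal)
t=1: [140, 156, 169, 155, 173]  (not all equal)
t=2: [452, 447, 449, 447, 450]  (not all equal)
t=3: [386, 387, 387, 387, 386]  (not all equal)
t=4: [199, 199, 199, 199, 199]  (all equal)

Answer: 4
Key observation: Synchronization is absorbing here: once all sites are equal they stay equal, and step 4 is the first all-equal step.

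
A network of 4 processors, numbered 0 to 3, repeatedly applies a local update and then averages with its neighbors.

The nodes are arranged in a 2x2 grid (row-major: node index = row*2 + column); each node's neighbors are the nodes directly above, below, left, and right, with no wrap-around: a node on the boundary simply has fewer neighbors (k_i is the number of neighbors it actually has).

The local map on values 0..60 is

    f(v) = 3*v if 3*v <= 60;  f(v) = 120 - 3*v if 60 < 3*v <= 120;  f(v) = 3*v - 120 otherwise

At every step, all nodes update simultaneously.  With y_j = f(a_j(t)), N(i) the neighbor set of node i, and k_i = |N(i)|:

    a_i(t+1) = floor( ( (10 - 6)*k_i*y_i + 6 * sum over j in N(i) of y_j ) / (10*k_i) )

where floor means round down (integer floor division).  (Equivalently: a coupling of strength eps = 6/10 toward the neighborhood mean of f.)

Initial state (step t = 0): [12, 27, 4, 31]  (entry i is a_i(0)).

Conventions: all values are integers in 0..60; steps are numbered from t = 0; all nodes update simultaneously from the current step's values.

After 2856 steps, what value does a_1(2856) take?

Answer: a_1(2856) = 30
Key observation: The state at step 14, [30, 30, 30, 30], reappears at step 15: the system is in a cycle of period 1 from step 14 on.  Therefore the state at step 2856 equals the state at step 14 + ((2856 - 14) mod 1) = 14, which is [30, 30, 30, 30].

Derivation:
t=0: [12, 27, 4, 31]
t=1: [29, 34, 23, 26]
t=2: [33, 29, 42, 37]
t=3: [20, 22, 11, 15]
t=4: [50, 53, 44, 44]
t=5: [27, 28, 17, 20]
t=6: [41, 44, 50, 50]
t=7: [13, 14, 21, 24]
t=8: [45, 42, 48, 48]
t=9: [15, 14, 21, 18]
t=10: [47, 46, 52, 51]
t=11: [24, 23, 30, 29]
t=12: [43, 44, 36, 37]
t=13: [10, 10, 10, 10]
t=14: [30, 30, 30, 30]
t=15: [30, 30, 30, 30]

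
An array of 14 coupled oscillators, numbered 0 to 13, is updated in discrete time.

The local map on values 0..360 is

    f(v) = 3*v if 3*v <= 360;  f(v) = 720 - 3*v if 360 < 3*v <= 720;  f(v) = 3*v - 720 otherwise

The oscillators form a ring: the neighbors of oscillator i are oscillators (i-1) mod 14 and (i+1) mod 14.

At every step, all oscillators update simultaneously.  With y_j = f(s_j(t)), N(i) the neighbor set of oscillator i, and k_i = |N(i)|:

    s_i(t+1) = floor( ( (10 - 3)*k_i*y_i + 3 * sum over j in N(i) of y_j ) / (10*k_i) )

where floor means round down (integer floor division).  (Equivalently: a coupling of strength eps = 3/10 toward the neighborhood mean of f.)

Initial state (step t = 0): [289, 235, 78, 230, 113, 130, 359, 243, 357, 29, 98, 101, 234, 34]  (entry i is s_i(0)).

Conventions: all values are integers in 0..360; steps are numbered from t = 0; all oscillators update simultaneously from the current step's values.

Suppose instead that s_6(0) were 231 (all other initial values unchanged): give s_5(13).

Answer: s_5(13) = 254
Key observation: This trace re-runs the system from the modified initial state.

Derivation:
t=0: [289, 235, 78, 230, 113, 130, 231, 243, 357, 29, 98, 101, 234, 34]
t=1: [120, 67, 170, 106, 291, 285, 69, 63, 260, 157, 264, 258, 73, 96]
t=2: [325, 226, 224, 277, 175, 148, 193, 172, 107, 194, 95, 81, 204, 288]
t=3: [206, 74, 56, 114, 194, 243, 170, 212, 276, 187, 256, 229, 133, 155]
t=4: [142, 195, 202, 285, 149, 58, 160, 106, 112, 134, 62, 78, 267, 241]
t=5: [226, 155, 120, 152, 237, 198, 241, 309, 330, 300, 213, 203, 92, 58]
t=6: [93, 238, 329, 240, 64, 90, 52, 185, 247, 178, 100, 131, 235, 169]
t=7: [228, 86, 187, 68, 174, 241, 174, 142, 67, 178, 286, 276, 91, 193]
t=8: [85, 209, 180, 196, 169, 61, 183, 265, 212, 181, 140, 137, 228, 145]
t=9: [235, 130, 159, 151, 196, 185, 158, 90, 96, 181, 282, 266, 114, 243]
t=10: [61, 269, 259, 243, 157, 172, 237, 269, 268, 186, 126, 124, 252, 59]
t=11: [167, 96, 54, 52, 206, 181, 49, 74, 96, 177, 315, 300, 103, 156]
t=12: [234, 258, 180, 148, 121, 161, 162, 220, 263, 209, 212, 206, 281, 255]
t=13: [27, 67, 175, 273, 326, 254, 208, 87, 71, 88, 88, 102, 108, 52]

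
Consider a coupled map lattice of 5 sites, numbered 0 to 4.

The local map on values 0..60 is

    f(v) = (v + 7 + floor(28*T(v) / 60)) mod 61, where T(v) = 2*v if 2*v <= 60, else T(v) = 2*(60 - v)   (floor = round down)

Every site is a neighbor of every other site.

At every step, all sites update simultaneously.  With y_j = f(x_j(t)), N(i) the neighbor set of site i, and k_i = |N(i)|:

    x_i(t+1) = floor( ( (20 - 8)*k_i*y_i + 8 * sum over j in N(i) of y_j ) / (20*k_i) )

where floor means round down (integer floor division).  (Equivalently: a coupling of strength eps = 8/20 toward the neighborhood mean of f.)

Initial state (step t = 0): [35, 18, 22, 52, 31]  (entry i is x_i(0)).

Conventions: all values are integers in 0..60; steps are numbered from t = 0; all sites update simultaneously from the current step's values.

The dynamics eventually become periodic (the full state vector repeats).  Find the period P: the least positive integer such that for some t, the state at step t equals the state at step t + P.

Answer: 3
Key observation: The state at step 4, [4, 4, 4, 4, 4], reappears at step 7 — and no state repeats earlier — so the cycle the system enters has period 3.

Derivation:
t=0: [35, 18, 22, 52, 31]
t=1: [12, 30, 34, 12, 12]
t=2: [24, 11, 11, 24, 24]
t=3: [48, 35, 35, 48, 48]
t=4: [4, 4, 4, 4, 4]
t=5: [14, 14, 14, 14, 14]
t=6: [34, 34, 34, 34, 34]
t=7: [4, 4, 4, 4, 4]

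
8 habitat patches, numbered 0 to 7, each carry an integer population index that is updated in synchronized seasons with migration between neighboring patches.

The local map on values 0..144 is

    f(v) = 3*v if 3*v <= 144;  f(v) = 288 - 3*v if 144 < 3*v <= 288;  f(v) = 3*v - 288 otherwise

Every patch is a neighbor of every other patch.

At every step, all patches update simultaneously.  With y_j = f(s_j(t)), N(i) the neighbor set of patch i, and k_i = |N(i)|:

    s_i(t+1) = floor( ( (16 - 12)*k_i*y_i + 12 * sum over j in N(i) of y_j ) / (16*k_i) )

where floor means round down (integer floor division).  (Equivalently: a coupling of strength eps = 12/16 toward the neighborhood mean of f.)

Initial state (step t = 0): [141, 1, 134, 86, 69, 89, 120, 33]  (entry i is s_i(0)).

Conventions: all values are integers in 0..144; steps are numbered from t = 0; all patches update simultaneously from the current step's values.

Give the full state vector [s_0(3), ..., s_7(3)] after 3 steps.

Answer: [46, 42, 45, 43, 45, 43, 44, 45]

Derivation:
t=0: [141, 1, 134, 86, 69, 89, 120, 33]
t=1: [78, 59, 75, 63, 71, 62, 69, 73]
t=2: [77, 85, 79, 84, 80, 84, 81, 79]
t=3: [46, 42, 45, 43, 45, 43, 44, 45]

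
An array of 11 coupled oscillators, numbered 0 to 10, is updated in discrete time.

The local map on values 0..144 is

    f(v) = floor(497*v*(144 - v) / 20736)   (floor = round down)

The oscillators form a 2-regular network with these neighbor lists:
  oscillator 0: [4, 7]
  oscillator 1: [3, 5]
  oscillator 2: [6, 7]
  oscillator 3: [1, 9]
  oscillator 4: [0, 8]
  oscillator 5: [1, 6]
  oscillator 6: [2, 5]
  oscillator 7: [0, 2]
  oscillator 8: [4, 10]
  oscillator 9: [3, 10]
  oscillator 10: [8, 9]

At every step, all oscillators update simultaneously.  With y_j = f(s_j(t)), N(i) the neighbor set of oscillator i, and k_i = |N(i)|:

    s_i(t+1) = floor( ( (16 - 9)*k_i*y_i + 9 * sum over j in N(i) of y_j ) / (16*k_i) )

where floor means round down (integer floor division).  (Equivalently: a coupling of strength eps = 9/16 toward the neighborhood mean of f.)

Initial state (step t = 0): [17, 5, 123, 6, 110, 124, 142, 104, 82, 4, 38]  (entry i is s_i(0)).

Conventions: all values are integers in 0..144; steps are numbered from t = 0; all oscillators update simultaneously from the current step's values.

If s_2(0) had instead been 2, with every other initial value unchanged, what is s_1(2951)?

Answer: s_1(2951) = 123
Key observation: The state at step 6, [121, 66, 90, 70, 123, 66, 73, 110, 119, 84, 105], reappears at step 10: the system is in a cycle of period 4 from step 6 on.  Therefore the state at step 2951 equals the state at step 6 + ((2951 - 6) mod 4) = 7, which is [71, 123, 110, 122, 65, 123, 121, 90, 75, 114, 96].

Derivation:
t=0: [17, 5, 2, 6, 110, 124, 142, 104, 82, 4, 38]
t=1: [75, 28, 32, 16, 87, 32, 20, 59, 104, 38, 79]
t=2: [121, 71, 87, 70, 114, 75, 73, 111, 111, 90, 108]
t=3: [76, 124, 110, 121, 78, 124, 122, 89, 87, 111, 97]
t=4: [121, 60, 89, 69, 121, 60, 69, 110, 116, 87, 105]
t=5: [72, 121, 111, 121, 69, 121, 120, 90, 79, 114, 97]
t=6: [121, 66, 90, 70, 123, 66, 73, 110, 119, 84, 105]
t=7: [71, 123, 110, 122, 65, 123, 121, 90, 75, 114, 96]
t=8: [121, 61, 90, 67, 123, 62, 71, 110, 119, 84, 105]
t=9: [71, 121, 110, 121, 65, 121, 120, 90, 75, 114, 96]
t=10: [121, 66, 90, 70, 123, 66, 73, 110, 119, 84, 105]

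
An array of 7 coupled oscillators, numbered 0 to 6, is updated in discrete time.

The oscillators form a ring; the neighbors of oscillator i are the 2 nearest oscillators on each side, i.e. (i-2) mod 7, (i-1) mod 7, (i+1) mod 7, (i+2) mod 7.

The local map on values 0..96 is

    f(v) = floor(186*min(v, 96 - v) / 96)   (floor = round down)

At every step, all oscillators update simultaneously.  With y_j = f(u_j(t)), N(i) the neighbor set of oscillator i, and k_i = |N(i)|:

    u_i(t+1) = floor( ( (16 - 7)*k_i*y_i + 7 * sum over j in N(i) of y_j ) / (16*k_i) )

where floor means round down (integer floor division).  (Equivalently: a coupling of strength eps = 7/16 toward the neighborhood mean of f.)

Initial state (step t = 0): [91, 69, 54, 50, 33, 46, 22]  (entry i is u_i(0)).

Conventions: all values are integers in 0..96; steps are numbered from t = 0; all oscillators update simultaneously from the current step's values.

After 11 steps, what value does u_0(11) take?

Simulating step by step:
t=0: [91, 69, 54, 50, 33, 46, 22]
t=1: [33, 53, 68, 81, 68, 72, 46]
t=2: [65, 72, 55, 42, 54, 51, 76]
t=3: [61, 54, 73, 77, 76, 77, 51]
t=4: [64, 71, 49, 42, 43, 45, 73]
t=5: [64, 57, 81, 79, 79, 78, 55]
t=6: [58, 64, 38, 36, 37, 41, 66]
t=7: [70, 64, 71, 69, 70, 74, 63]
t=8: [51, 58, 50, 51, 50, 47, 57]
t=9: [84, 78, 86, 86, 87, 88, 79]
t=10: [23, 29, 20, 19, 18, 18, 27]
t=11: [44, 50, 39, 37, 36, 37, 47]

Answer: u_0(11) = 44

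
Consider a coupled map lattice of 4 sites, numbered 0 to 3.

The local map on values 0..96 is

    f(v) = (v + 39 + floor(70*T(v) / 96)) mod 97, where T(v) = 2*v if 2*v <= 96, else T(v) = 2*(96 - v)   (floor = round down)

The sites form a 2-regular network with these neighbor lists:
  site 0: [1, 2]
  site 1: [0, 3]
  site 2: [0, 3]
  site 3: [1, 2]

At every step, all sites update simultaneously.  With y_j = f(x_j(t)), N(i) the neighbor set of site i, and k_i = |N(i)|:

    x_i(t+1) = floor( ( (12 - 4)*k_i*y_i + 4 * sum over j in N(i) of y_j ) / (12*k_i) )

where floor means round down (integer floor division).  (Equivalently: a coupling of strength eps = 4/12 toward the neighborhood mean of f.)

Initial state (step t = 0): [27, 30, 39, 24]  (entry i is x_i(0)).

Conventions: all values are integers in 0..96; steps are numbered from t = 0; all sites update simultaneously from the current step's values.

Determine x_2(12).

Answer: x_2(12) = 56

Derivation:
t=0: [27, 30, 39, 24]
t=1: [14, 11, 26, 9]
t=2: [60, 66, 25, 52]
t=3: [45, 52, 20, 47]
t=4: [59, 56, 76, 62]
t=5: [53, 55, 49, 52]
t=6: [57, 56, 58, 57]
t=7: [55, 55, 55, 55]
t=8: [56, 56, 56, 56]
t=9: [56, 56, 56, 56]
t=10: [56, 56, 56, 56]
t=11: [56, 56, 56, 56]
t=12: [56, 56, 56, 56]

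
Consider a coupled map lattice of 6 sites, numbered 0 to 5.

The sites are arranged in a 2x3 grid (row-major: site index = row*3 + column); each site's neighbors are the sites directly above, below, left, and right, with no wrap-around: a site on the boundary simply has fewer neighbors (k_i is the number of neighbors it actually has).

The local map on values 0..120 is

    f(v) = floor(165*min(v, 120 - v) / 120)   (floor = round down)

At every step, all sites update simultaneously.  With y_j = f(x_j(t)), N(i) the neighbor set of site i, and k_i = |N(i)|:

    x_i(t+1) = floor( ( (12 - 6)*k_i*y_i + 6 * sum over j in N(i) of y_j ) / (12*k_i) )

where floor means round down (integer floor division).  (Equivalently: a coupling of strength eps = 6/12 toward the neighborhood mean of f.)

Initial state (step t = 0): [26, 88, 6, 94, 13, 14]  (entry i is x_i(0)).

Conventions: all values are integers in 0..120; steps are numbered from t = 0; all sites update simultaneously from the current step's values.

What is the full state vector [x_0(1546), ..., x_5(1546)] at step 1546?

Simulating step by step:
t=0: [26, 88, 6, 94, 13, 14]
t=1: [37, 32, 19, 30, 24, 15]
t=2: [46, 40, 29, 41, 34, 24]
t=3: [59, 52, 41, 55, 47, 37]
t=4: [77, 69, 58, 73, 64, 55]
t=5: [63, 70, 75, 66, 73, 76]
t=6: [74, 67, 62, 72, 65, 61]
t=7: [66, 72, 77, 67, 74, 79]
t=8: [71, 65, 60, 70, 63, 58]
t=9: [69, 75, 79, 70, 76, 79]
t=10: [67, 61, 57, 66, 60, 57]
t=11: [74, 79, 78, 75, 79, 79]
t=12: [60, 57, 56, 60, 56, 56]
t=13: [81, 78, 77, 80, 78, 77]
t=14: [54, 56, 58, 55, 57, 58]
t=15: [75, 77, 78, 75, 77, 78]
t=16: [60, 59, 57, 60, 59, 57]
t=17: [81, 80, 78, 81, 80, 78]
t=18: [53, 55, 56, 53, 55, 56]
t=19: [72, 74, 76, 72, 74, 76]
t=20: [65, 63, 60, 65, 63, 60]
t=21: [75, 78, 81, 75, 78, 81]
t=22: [60, 57, 54, 60, 57, 54]
t=23: [81, 78, 75, 81, 78, 75]
t=24: [54, 57, 60, 54, 57, 60]
t=25: [75, 78, 81, 75, 78, 81]

Answer: [60, 57, 54, 60, 57, 54]
Key observation: The state at step 21, [75, 78, 81, 75, 78, 81], reappears at step 25: the system is in a cycle of period 4 from step 21 on.  Therefore the state at step 1546 equals the state at step 21 + ((1546 - 21) mod 4) = 22, which is [60, 57, 54, 60, 57, 54].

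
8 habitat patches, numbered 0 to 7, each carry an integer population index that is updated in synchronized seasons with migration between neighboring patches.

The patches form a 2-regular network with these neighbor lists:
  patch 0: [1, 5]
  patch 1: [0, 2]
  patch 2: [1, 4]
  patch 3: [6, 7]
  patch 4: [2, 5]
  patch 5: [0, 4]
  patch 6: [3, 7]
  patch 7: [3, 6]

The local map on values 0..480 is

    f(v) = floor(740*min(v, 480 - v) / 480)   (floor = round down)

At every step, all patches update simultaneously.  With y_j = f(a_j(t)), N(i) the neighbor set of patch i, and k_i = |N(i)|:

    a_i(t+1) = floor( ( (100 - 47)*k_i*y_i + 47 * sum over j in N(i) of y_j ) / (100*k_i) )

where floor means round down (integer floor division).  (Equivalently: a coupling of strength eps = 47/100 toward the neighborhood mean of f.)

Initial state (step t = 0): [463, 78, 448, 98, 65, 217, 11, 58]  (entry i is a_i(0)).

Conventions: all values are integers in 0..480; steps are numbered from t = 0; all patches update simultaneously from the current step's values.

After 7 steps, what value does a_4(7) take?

Simulating step by step:
t=0: [463, 78, 448, 98, 65, 217, 11, 58]
t=1: [120, 81, 77, 104, 143, 206, 64, 86]
t=2: [201, 136, 143, 138, 218, 263, 120, 130]
t=3: [291, 235, 244, 202, 308, 328, 194, 199]
t=4: [294, 345, 339, 307, 280, 254, 303, 305]
t=5: [282, 228, 236, 268, 296, 324, 269, 269]
t=6: [300, 343, 341, 325, 291, 265, 325, 325]
t=7: [274, 227, 231, 238, 282, 308, 238, 238]

Answer: a_4(7) = 282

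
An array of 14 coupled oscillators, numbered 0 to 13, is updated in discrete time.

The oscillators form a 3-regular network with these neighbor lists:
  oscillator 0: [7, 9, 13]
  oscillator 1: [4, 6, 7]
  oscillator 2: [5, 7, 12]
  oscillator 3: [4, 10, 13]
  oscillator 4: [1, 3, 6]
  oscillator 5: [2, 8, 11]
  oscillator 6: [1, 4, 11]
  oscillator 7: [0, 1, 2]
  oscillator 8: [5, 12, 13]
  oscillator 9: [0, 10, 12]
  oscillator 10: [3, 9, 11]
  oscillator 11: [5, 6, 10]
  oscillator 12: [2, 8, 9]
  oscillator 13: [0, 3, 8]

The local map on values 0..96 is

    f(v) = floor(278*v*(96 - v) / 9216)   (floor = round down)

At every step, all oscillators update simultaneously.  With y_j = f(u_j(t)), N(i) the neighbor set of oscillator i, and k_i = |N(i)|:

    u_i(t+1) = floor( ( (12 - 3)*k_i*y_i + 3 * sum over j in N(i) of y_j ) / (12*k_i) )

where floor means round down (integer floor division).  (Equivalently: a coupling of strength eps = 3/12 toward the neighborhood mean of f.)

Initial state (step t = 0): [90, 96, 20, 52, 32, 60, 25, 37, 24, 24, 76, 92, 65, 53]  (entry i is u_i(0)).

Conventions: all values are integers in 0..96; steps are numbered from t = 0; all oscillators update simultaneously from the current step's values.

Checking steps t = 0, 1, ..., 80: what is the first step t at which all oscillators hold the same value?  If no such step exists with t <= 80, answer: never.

Answer: never
Key observation: The state at step 8 reappears at step 10 — the system is in a cycle of period 2 from step 8 on.  No step 0..10 is synchronized, and the cycle repeats forever, so no step up to 80 (or ever) has all oscillators equal.

Derivation:
t=0: [90, 96, 20, 52, 32, 60, 25, 37, 24, 24, 76, 92, 65, 53]  (not all equal)
t=1: [27, 14, 49, 66, 55, 57, 45, 53, 55, 49, 44, 21, 57, 62]  (not all equal)
t=2: [58, 42, 68, 60, 64, 65, 64, 64, 67, 67, 66, 52, 67, 62]  (not all equal)
t=3: [64, 66, 57, 64, 61, 60, 62, 61, 58, 58, 60, 66, 57, 63]  (not all equal)
t=4: [61, 60, 66, 61, 63, 64, 62, 63, 65, 65, 64, 60, 66, 62]  (not all equal)
t=5: [63, 64, 59, 63, 62, 61, 63, 62, 60, 60, 61, 64, 59, 62]  (not all equal)
t=6: [62, 61, 64, 62, 62, 63, 61, 62, 64, 64, 63, 61, 65, 63]  (not all equal)
t=7: [62, 63, 61, 62, 63, 62, 63, 62, 61, 61, 62, 63, 60, 62]  (not all equal)
t=8: [63, 62, 63, 62, 62, 63, 62, 63, 63, 63, 63, 62, 64, 63]  (not all equal)
t=9: [62, 62, 61, 62, 63, 62, 63, 62, 61, 61, 62, 62, 61, 62]  (not all equal)
t=10: [63, 62, 63, 62, 62, 63, 62, 63, 63, 63, 63, 62, 64, 63]  (not all equal)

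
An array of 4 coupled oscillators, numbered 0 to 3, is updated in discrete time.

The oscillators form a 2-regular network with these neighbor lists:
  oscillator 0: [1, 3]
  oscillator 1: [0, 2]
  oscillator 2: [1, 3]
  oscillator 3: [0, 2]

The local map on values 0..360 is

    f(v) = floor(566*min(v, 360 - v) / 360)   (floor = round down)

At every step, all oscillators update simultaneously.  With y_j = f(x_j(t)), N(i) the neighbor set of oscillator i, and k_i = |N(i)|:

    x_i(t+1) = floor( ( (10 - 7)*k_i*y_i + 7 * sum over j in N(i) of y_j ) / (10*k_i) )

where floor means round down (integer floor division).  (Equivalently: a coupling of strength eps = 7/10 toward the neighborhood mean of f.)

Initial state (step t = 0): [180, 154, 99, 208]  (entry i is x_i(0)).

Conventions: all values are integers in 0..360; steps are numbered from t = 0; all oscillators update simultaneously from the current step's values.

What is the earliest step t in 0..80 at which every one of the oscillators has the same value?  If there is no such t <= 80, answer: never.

Simulating step by step:
t=0: [180, 154, 99, 208]  (not all equal)
t=1: [252, 225, 214, 224]  (not all equal)
t=2: [199, 202, 217, 203]  (not all equal)
t=3: [248, 241, 240, 240]  (not all equal)
t=4: [184, 183, 187, 183]  (not all equal)
t=5: [277, 274, 275, 274]  (not all equal)
t=6: [133, 132, 134, 132]  (not all equal)
t=7: [207, 208, 207, 208]  (not all equal)
t=8: [238, 239, 238, 239]  (not all equal)
t=9: [190, 190, 190, 190]  (all equal)

Answer: 9
Key observation: Synchronization is absorbing here: once all oscillators are equal they stay equal, and step 9 is the first all-equal step.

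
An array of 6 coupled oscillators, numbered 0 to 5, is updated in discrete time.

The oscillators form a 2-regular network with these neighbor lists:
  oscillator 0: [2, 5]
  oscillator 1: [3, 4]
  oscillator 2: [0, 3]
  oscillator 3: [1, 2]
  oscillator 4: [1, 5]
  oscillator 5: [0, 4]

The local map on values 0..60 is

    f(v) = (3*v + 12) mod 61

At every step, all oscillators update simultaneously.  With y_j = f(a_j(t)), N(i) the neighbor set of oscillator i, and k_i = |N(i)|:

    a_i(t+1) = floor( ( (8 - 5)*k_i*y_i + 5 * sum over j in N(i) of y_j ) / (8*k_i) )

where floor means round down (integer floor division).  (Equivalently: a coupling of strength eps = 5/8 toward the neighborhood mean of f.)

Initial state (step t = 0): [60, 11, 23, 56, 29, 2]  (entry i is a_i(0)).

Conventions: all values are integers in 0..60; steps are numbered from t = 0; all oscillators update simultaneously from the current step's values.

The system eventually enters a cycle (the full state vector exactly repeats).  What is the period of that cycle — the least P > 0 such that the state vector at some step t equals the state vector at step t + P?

Simulating step by step:
t=0: [60, 11, 23, 56, 29, 2]
t=1: [15, 46, 28, 42, 33, 21]
t=2: [36, 31, 35, 25, 31, 38]
t=3: [40, 38, 47, 41, 31, 33]
t=4: [29, 19, 18, 15, 33, 35]
t=5: [33, 36, 31, 25, 38, 48]
t=6: [43, 31, 40, 41, 30, 29]
t=7: [22, 33, 13, 21, 41, 33]
t=8: [37, 27, 28, 36, 36, 28]
t=9: [22, 48, 31, 43, 43, 31]
t=10: [33, 24, 27, 31, 31, 27]
t=11: [38, 36, 41, 33, 33, 41]
t=12: [9, 53, 21, 41, 41, 21]
t=13: [23, 26, 21, 24, 24, 21]
t=14: [16, 25, 18, 22, 22, 18]
t=15: [25, 20, 25, 16, 16, 25]
t=16: [26, 41, 36, 34, 34, 36]
t=17: [47, 38, 47, 42, 42, 47]
t=18: [31, 11, 26, 16, 16, 26]
t=19: [34, 54, 43, 45, 45, 43]
t=20: [31, 35, 31, 31, 31, 31]
t=21: [44, 48, 44, 47, 47, 44]
t=22: [22, 32, 24, 29, 29, 24]
t=23: [20, 41, 25, 36, 36, 25]
t=24: [20, 41, 31, 34, 34, 31]
t=25: [31, 38, 36, 37, 37, 36]
t=26: [53, 2, 36, 20, 20, 36]
t=27: [55, 13, 40, 28, 28, 40]
t=28: [26, 41, 31, 32, 32, 31]
t=29: [38, 34, 40, 35, 35, 40]
t=30: [7, 54, 22, 40, 40, 22]
t=31: [23, 25, 19, 25, 25, 19]
t=32: [12, 26, 17, 20, 20, 17]
t=33: [19, 17, 19, 13, 13, 19]
t=34: [8, 32, 21, 22, 22, 21]
t=35: [22, 28, 21, 25, 25, 21]
t=36: [15, 29, 18, 25, 25, 18]
t=37: [24, 30, 27, 23, 23, 27]
t=38: [28, 27, 25, 30, 30, 25]
t=39: [29, 37, 33, 33, 33, 33]
t=40: [45, 31, 46, 34, 34, 46]
t=41: [26, 49, 34, 42, 42, 34]
t=42: [44, 23, 33, 34, 34, 33]
t=43: [39, 40, 42, 41, 41, 42]
t=44: [12, 11, 12, 13, 13, 12]
t=45: [48, 48, 48, 48, 48, 48]
t=46: [34, 34, 34, 34, 34, 34]
t=47: [53, 53, 53, 53, 53, 53]
t=48: [49, 49, 49, 49, 49, 49]
t=49: [37, 37, 37, 37, 37, 37]
t=50: [1, 1, 1, 1, 1, 1]
t=51: [15, 15, 15, 15, 15, 15]
t=52: [57, 57, 57, 57, 57, 57]
t=53: [0, 0, 0, 0, 0, 0]
t=54: [12, 12, 12, 12, 12, 12]
t=55: [48, 48, 48, 48, 48, 48]

Answer: 10
Key observation: The state at step 45, [48, 48, 48, 48, 48, 48], reappears at step 55 — and no state repeats earlier — so the cycle the system enters has period 10.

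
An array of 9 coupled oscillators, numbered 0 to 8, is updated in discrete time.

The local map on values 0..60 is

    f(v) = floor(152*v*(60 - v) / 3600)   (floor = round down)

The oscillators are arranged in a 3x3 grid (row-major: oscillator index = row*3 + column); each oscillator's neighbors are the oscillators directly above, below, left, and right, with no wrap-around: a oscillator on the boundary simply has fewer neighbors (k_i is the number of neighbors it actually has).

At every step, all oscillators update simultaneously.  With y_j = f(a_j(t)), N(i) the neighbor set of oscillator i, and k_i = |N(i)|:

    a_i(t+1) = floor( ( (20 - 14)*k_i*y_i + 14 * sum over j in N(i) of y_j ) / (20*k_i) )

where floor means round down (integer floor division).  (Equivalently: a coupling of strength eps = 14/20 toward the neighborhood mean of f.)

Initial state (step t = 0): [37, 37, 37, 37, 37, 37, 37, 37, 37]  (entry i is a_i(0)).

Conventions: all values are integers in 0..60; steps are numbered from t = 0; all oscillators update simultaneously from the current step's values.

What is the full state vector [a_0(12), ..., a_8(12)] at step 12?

Answer: [36, 36, 36, 36, 36, 36, 36, 36, 36]

Derivation:
t=0: [37, 37, 37, 37, 37, 37, 37, 37, 37]
t=1: [35, 35, 35, 35, 35, 35, 35, 35, 35]
t=2: [36, 36, 36, 36, 36, 36, 36, 36, 36]
t=3: [36, 36, 36, 36, 36, 36, 36, 36, 36]
t=4: [36, 36, 36, 36, 36, 36, 36, 36, 36]
t=5: [36, 36, 36, 36, 36, 36, 36, 36, 36]
t=6: [36, 36, 36, 36, 36, 36, 36, 36, 36]
t=7: [36, 36, 36, 36, 36, 36, 36, 36, 36]
t=8: [36, 36, 36, 36, 36, 36, 36, 36, 36]
t=9: [36, 36, 36, 36, 36, 36, 36, 36, 36]
t=10: [36, 36, 36, 36, 36, 36, 36, 36, 36]
t=11: [36, 36, 36, 36, 36, 36, 36, 36, 36]
t=12: [36, 36, 36, 36, 36, 36, 36, 36, 36]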